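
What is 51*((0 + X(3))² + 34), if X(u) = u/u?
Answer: 1785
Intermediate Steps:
X(u) = 1
51*((0 + X(3))² + 34) = 51*((0 + 1)² + 34) = 51*(1² + 34) = 51*(1 + 34) = 51*35 = 1785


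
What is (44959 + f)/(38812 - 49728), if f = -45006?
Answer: 47/10916 ≈ 0.0043056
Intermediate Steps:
(44959 + f)/(38812 - 49728) = (44959 - 45006)/(38812 - 49728) = -47/(-10916) = -47*(-1/10916) = 47/10916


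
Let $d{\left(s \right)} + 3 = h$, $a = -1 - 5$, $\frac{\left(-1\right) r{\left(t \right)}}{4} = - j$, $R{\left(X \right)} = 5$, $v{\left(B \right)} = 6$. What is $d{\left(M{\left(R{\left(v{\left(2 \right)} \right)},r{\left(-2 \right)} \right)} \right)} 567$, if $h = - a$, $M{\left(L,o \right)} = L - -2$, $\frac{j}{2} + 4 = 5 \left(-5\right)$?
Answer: $1701$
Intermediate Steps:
$j = -58$ ($j = -8 + 2 \cdot 5 \left(-5\right) = -8 + 2 \left(-25\right) = -8 - 50 = -58$)
$r{\left(t \right)} = -232$ ($r{\left(t \right)} = - 4 \left(\left(-1\right) \left(-58\right)\right) = \left(-4\right) 58 = -232$)
$M{\left(L,o \right)} = 2 + L$ ($M{\left(L,o \right)} = L + 2 = 2 + L$)
$a = -6$ ($a = -1 - 5 = -6$)
$h = 6$ ($h = \left(-1\right) \left(-6\right) = 6$)
$d{\left(s \right)} = 3$ ($d{\left(s \right)} = -3 + 6 = 3$)
$d{\left(M{\left(R{\left(v{\left(2 \right)} \right)},r{\left(-2 \right)} \right)} \right)} 567 = 3 \cdot 567 = 1701$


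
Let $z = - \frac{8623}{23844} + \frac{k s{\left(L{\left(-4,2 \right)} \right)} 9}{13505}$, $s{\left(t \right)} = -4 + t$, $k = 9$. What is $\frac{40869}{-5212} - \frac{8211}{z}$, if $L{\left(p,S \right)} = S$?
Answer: $\frac{1967982036422139}{89584111388} \approx 21968.0$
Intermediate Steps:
$z = - \frac{120316343}{322013220}$ ($z = - \frac{8623}{23844} + \frac{9 \left(-4 + 2\right) 9}{13505} = \left(-8623\right) \frac{1}{23844} + 9 \left(-2\right) 9 \cdot \frac{1}{13505} = - \frac{8623}{23844} + \left(-18\right) 9 \cdot \frac{1}{13505} = - \frac{8623}{23844} - \frac{162}{13505} = - \frac{120316343}{322013220} \approx -0.37364$)
$\frac{40869}{-5212} - \frac{8211}{z} = \frac{40869}{-5212} - \frac{8211}{- \frac{120316343}{322013220}} = 40869 \left(- \frac{1}{5212}\right) - - \frac{377721507060}{17188049} = - \frac{40869}{5212} + \frac{377721507060}{17188049} = \frac{1967982036422139}{89584111388}$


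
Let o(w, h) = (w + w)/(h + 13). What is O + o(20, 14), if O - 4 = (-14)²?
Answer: 5440/27 ≈ 201.48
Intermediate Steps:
o(w, h) = 2*w/(13 + h) (o(w, h) = (2*w)/(13 + h) = 2*w/(13 + h))
O = 200 (O = 4 + (-14)² = 4 + 196 = 200)
O + o(20, 14) = 200 + 2*20/(13 + 14) = 200 + 2*20/27 = 200 + 2*20*(1/27) = 200 + 40/27 = 5440/27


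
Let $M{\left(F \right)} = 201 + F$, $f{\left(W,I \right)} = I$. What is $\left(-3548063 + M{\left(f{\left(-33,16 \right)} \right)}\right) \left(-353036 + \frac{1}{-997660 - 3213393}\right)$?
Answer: $\frac{5274416988303868014}{4211053} \approx 1.2525 \cdot 10^{12}$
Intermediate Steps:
$\left(-3548063 + M{\left(f{\left(-33,16 \right)} \right)}\right) \left(-353036 + \frac{1}{-997660 - 3213393}\right) = \left(-3548063 + \left(201 + 16\right)\right) \left(-353036 + \frac{1}{-997660 - 3213393}\right) = \left(-3548063 + 217\right) \left(-353036 + \frac{1}{-4211053}\right) = - 3547846 \left(-353036 - \frac{1}{4211053}\right) = \left(-3547846\right) \left(- \frac{1486653306909}{4211053}\right) = \frac{5274416988303868014}{4211053}$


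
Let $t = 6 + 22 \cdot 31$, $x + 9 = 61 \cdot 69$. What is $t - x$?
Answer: $-3512$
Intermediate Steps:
$x = 4200$ ($x = -9 + 61 \cdot 69 = -9 + 4209 = 4200$)
$t = 688$ ($t = 6 + 682 = 688$)
$t - x = 688 - 4200 = -3512$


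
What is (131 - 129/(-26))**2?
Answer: 12496225/676 ≈ 18486.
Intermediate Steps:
(131 - 129/(-26))**2 = (131 - 129*(-1/26))**2 = (131 + 129/26)**2 = (3535/26)**2 = 12496225/676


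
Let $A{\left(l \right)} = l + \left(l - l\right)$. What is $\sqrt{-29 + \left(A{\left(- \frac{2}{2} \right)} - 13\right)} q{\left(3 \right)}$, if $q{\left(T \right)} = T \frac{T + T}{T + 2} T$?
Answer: $\frac{54 i \sqrt{43}}{5} \approx 70.82 i$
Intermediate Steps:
$A{\left(l \right)} = l$ ($A{\left(l \right)} = l + 0 = l$)
$q{\left(T \right)} = \frac{2 T^{3}}{2 + T}$ ($q{\left(T \right)} = T \frac{2 T}{2 + T} T = \frac{2 T^{2}}{2 + T} T = \frac{2 T^{3}}{2 + T}$)
$\sqrt{-29 + \left(A{\left(- \frac{2}{2} \right)} - 13\right)} q{\left(3 \right)} = \sqrt{-29 - \left(13 + \frac{2}{2}\right)} \frac{2 \cdot 3^{3}}{2 + 3} = \sqrt{-29 - 14} \cdot 2 \cdot 27 \cdot \frac{1}{5} = \sqrt{-29 - 14} \cdot \frac{54}{5} = \sqrt{-43} \cdot \frac{54}{5} = i \sqrt{43} \cdot \frac{54}{5} = \frac{54 i \sqrt{43}}{5}$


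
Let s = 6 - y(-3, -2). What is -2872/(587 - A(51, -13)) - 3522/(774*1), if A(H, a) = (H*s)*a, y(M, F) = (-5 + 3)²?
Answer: -1493419/246777 ≈ -6.0517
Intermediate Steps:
y(M, F) = 4 (y(M, F) = (-2)² = 4)
s = 2 (s = 6 - 1*4 = 6 - 4 = 2)
A(H, a) = 2*H*a (A(H, a) = (H*2)*a = (2*H)*a = 2*H*a)
-2872/(587 - A(51, -13)) - 3522/(774*1) = -2872/(587 - 2*51*(-13)) - 3522/(774*1) = -2872/(587 - 1*(-1326)) - 3522/774 = -2872/(587 + 1326) - 3522*1/774 = -2872/1913 - 587/129 = -1493419/246777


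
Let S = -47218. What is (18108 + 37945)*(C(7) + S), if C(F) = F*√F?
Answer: -2646710554 + 392371*√7 ≈ -2.6457e+9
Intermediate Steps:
C(F) = F^(3/2)
(18108 + 37945)*(C(7) + S) = (18108 + 37945)*(7^(3/2) - 47218) = 56053*(7*√7 - 47218) = 56053*(-47218 + 7*√7) = -2646710554 + 392371*√7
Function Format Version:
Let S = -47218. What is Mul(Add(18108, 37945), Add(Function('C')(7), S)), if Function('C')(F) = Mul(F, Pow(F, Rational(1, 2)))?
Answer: Add(-2646710554, Mul(392371, Pow(7, Rational(1, 2)))) ≈ -2.6457e+9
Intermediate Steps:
Function('C')(F) = Pow(F, Rational(3, 2))
Mul(Add(18108, 37945), Add(Function('C')(7), S)) = Mul(Add(18108, 37945), Add(Pow(7, Rational(3, 2)), -47218)) = Mul(56053, Add(Mul(7, Pow(7, Rational(1, 2))), -47218)) = Mul(56053, Add(-47218, Mul(7, Pow(7, Rational(1, 2))))) = Add(-2646710554, Mul(392371, Pow(7, Rational(1, 2))))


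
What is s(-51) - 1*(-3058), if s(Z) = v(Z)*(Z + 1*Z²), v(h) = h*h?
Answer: 6635608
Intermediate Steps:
v(h) = h²
s(Z) = Z²*(Z + Z²) (s(Z) = Z²*(Z + 1*Z²) = Z²*(Z + Z²))
s(-51) - 1*(-3058) = (-51)³*(1 - 51) - 1*(-3058) = -132651*(-50) + 3058 = 6632550 + 3058 = 6635608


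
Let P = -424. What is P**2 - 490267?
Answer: -310491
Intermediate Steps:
P**2 - 490267 = (-424)**2 - 490267 = 179776 - 490267 = -310491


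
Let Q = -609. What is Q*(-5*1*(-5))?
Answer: -15225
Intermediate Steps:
Q*(-5*1*(-5)) = -609*(-5*1)*(-5) = -(-3045)*(-5) = -609*25 = -15225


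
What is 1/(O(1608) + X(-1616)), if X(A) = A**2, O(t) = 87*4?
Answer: 1/2611804 ≈ 3.8288e-7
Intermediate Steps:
O(t) = 348
1/(O(1608) + X(-1616)) = 1/(348 + (-1616)**2) = 1/(348 + 2611456) = 1/2611804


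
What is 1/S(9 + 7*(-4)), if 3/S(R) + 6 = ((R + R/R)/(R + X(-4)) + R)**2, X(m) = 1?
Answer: 106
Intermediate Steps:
S(R) = 3/(-6 + (1 + R)**2) (S(R) = 3/(-6 + ((R + R/R)/(R + 1) + R)**2) = 3/(-6 + ((R + 1)/(1 + R) + R)**2) = 3/(-6 + ((1 + R)/(1 + R) + R)**2) = 3/(-6 + (1 + R)**2))
1/S(9 + 7*(-4)) = 1/(3/(-5 + (9 + 7*(-4))**2 + 2*(9 + 7*(-4)))) = 1/(3/(-5 + (9 - 28)**2 + 2*(9 - 28))) = 1/(3/(-5 + (-19)**2 + 2*(-19))) = 1/(3/(-5 + 361 - 38)) = 1/(3/318) = 1/(3*(1/318)) = 1/(1/106) = 106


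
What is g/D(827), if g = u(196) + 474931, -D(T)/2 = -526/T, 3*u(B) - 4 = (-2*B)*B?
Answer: 1114767055/3156 ≈ 3.5322e+5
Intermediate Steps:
u(B) = 4/3 - 2*B²/3 (u(B) = 4/3 + ((-2*B)*B)/3 = 4/3 + (-2*B²)/3 = 4/3 - 2*B²/3)
D(T) = 1052/T (D(T) = -(-1052)/T = 1052/T)
g = 1347965/3 (g = (4/3 - ⅔*196²) + 474931 = (4/3 - ⅔*38416) + 474931 = (4/3 - 76832/3) + 474931 = -76828/3 + 474931 = 1347965/3 ≈ 4.4932e+5)
g/D(827) = 1347965/(3*((1052/827))) = 1347965/(3*((1052*(1/827)))) = 1347965/(3*(1052/827)) = (1347965/3)*(827/1052) = 1114767055/3156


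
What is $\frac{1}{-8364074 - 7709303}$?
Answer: $- \frac{1}{16073377} \approx -6.2215 \cdot 10^{-8}$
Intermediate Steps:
$\frac{1}{-8364074 - 7709303} = \frac{1}{-16073377} = - \frac{1}{16073377}$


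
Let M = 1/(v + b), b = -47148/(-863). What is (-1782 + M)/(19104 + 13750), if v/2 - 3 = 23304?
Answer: -71770102597/1323195835620 ≈ -0.054240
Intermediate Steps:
b = 47148/863 (b = -47148*(-1/863) = 47148/863 ≈ 54.633)
v = 46614 (v = 6 + 2*23304 = 6 + 46608 = 46614)
M = 863/40275030 (M = 1/(46614 + 47148/863) = 1/(40275030/863) = 863/40275030 ≈ 2.1428e-5)
(-1782 + M)/(19104 + 13750) = (-1782 + 863/40275030)/(19104 + 13750) = -71770102597/40275030/32854 = -71770102597/40275030*1/32854 = -71770102597/1323195835620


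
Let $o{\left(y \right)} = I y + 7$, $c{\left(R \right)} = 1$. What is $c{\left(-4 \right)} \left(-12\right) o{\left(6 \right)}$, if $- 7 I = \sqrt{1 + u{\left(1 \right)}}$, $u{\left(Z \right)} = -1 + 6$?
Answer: $-84 + \frac{72 \sqrt{6}}{7} \approx -58.805$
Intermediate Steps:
$u{\left(Z \right)} = 5$
$I = - \frac{\sqrt{6}}{7}$ ($I = - \frac{\sqrt{1 + 5}}{7} = - \frac{\sqrt{6}}{7} \approx -0.34993$)
$o{\left(y \right)} = 7 - \frac{y \sqrt{6}}{7}$ ($o{\left(y \right)} = - \frac{\sqrt{6}}{7} y + 7 = - \frac{y \sqrt{6}}{7} + 7 = 7 - \frac{y \sqrt{6}}{7}$)
$c{\left(-4 \right)} \left(-12\right) o{\left(6 \right)} = 1 \left(-12\right) \left(7 - \frac{6 \sqrt{6}}{7}\right) = - 12 \left(7 - \frac{6 \sqrt{6}}{7}\right) = -84 + \frac{72 \sqrt{6}}{7}$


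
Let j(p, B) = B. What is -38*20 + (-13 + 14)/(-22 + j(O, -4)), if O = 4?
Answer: -19761/26 ≈ -760.04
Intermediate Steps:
-38*20 + (-13 + 14)/(-22 + j(O, -4)) = -38*20 + (-13 + 14)/(-22 - 4) = -760 + 1/(-26) = -760 + 1*(-1/26) = -760 - 1/26 = -19761/26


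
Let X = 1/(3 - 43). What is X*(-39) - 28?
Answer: -1081/40 ≈ -27.025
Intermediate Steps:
X = -1/40 (X = 1/(-40) = -1/40 ≈ -0.025000)
X*(-39) - 28 = -1/40*(-39) - 28 = 39/40 - 28 = -1081/40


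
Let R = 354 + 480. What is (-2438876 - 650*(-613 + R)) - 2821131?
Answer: -5403657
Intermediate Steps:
R = 834
(-2438876 - 650*(-613 + R)) - 2821131 = (-2438876 - 650*(-613 + 834)) - 2821131 = (-2438876 - 650*221) - 2821131 = (-2438876 - 143650) - 2821131 = -2582526 - 2821131 = -5403657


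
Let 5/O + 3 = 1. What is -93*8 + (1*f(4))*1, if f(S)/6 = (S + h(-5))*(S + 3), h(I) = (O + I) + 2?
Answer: -807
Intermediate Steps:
O = -5/2 (O = 5/(-3 + 1) = 5/(-2) = 5*(-1/2) = -5/2 ≈ -2.5000)
h(I) = -1/2 + I (h(I) = (-5/2 + I) + 2 = -1/2 + I)
f(S) = 6*(3 + S)*(-11/2 + S) (f(S) = 6*((S + (-1/2 - 5))*(S + 3)) = 6*((S - 11/2)*(3 + S)) = 6*((-11/2 + S)*(3 + S)) = 6*((3 + S)*(-11/2 + S)) = 6*(3 + S)*(-11/2 + S))
-93*8 + (1*f(4))*1 = -93*8 + (1*(-99 - 15*4 + 6*4**2))*1 = -744 + (1*(-99 - 60 + 6*16))*1 = -744 + (1*(-99 - 60 + 96))*1 = -744 + (1*(-63))*1 = -744 - 63*1 = -744 - 63 = -807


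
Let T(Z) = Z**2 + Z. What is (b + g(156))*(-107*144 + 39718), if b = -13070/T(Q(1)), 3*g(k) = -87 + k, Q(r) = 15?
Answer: -9177025/12 ≈ -7.6475e+5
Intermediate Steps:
T(Z) = Z + Z**2
g(k) = -29 + k/3 (g(k) = (-87 + k)/3 = -29 + k/3)
b = -1307/24 (b = -13070*1/(15*(1 + 15)) = -13070/(15*16) = -13070/240 = -13070*1/240 = -1307/24 ≈ -54.458)
(b + g(156))*(-107*144 + 39718) = (-1307/24 + (-29 + (1/3)*156))*(-107*144 + 39718) = (-1307/24 + (-29 + 52))*(-15408 + 39718) = (-1307/24 + 23)*24310 = -755/24*24310 = -9177025/12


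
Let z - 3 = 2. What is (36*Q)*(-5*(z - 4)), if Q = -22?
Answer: 3960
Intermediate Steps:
z = 5 (z = 3 + 2 = 5)
(36*Q)*(-5*(z - 4)) = (36*(-22))*(-5*(5 - 4)) = -(-3960) = -792*(-5) = 3960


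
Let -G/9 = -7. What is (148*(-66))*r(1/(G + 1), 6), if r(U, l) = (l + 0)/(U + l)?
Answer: -340992/35 ≈ -9742.6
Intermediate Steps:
G = 63 (G = -9*(-7) = 63)
r(U, l) = l/(U + l)
(148*(-66))*r(1/(G + 1), 6) = (148*(-66))*(6/(1/(63 + 1) + 6)) = -58608/(1/64 + 6) = -58608/385/64 = -58608*64/385 = -9768*384/385 = -340992/35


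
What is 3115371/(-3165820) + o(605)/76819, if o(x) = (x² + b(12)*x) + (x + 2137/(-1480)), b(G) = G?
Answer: 9983067085501/2570919909560 ≈ 3.8831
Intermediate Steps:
o(x) = -2137/1480 + x² + 13*x (o(x) = (x² + 12*x) + (x + 2137/(-1480)) = (x² + 12*x) + (x + 2137*(-1/1480)) = (x² + 12*x) + (x - 2137/1480) = (x² + 12*x) + (-2137/1480 + x) = -2137/1480 + x² + 13*x)
3115371/(-3165820) + o(605)/76819 = 3115371/(-3165820) + (-2137/1480 + 605² + 13*605)/76819 = 3115371*(-1/3165820) + (-2137/1480 + 366025 + 7865)*(1/76819) = -445053/452260 + (553355063/1480)*(1/76819) = -445053/452260 + 553355063/113692120 = 9983067085501/2570919909560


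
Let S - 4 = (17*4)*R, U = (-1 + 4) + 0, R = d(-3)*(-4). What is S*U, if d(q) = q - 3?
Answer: 4908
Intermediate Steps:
d(q) = -3 + q
R = 24 (R = (-3 - 3)*(-4) = -6*(-4) = 24)
U = 3 (U = 3 + 0 = 3)
S = 1636 (S = 4 + (17*4)*24 = 4 + 68*24 = 4 + 1632 = 1636)
S*U = 1636*3 = 4908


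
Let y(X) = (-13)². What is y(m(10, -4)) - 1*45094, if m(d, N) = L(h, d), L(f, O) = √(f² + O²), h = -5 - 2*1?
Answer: -44925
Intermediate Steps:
h = -7 (h = -5 - 2 = -7)
L(f, O) = √(O² + f²)
m(d, N) = √(49 + d²) (m(d, N) = √(d² + (-7)²) = √(d² + 49) = √(49 + d²))
y(X) = 169
y(m(10, -4)) - 1*45094 = 169 - 1*45094 = 169 - 45094 = -44925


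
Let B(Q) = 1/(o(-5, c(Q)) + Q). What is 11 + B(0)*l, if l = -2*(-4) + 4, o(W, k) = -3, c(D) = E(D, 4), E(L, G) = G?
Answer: 7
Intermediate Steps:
c(D) = 4
B(Q) = 1/(-3 + Q)
l = 12 (l = 8 + 4 = 12)
11 + B(0)*l = 11 + 12/(-3 + 0) = 11 + 12/(-3) = 11 - 1/3*12 = 11 - 4 = 7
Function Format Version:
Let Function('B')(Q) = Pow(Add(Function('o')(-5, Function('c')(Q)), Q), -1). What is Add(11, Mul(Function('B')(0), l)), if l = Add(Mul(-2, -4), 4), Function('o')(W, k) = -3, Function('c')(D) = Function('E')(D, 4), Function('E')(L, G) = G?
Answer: 7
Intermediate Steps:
Function('c')(D) = 4
Function('B')(Q) = Pow(Add(-3, Q), -1)
l = 12 (l = Add(8, 4) = 12)
Add(11, Mul(Function('B')(0), l)) = Add(11, Mul(Pow(Add(-3, 0), -1), 12)) = Add(11, Mul(Pow(-3, -1), 12)) = Add(11, Mul(Rational(-1, 3), 12)) = Add(11, -4) = 7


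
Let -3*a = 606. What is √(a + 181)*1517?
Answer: 1517*I*√21 ≈ 6951.8*I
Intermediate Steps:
a = -202 (a = -⅓*606 = -202)
√(a + 181)*1517 = √(-202 + 181)*1517 = √(-21)*1517 = (I*√21)*1517 = 1517*I*√21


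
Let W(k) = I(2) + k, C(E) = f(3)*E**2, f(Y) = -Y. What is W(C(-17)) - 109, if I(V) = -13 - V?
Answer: -991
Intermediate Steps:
C(E) = -3*E**2 (C(E) = (-1*3)*E**2 = -3*E**2)
W(k) = -15 + k (W(k) = (-13 - 1*2) + k = (-13 - 2) + k = -15 + k)
W(C(-17)) - 109 = (-15 - 3*(-17)**2) - 109 = (-15 - 3*289) - 109 = (-15 - 867) - 109 = -882 - 109 = -991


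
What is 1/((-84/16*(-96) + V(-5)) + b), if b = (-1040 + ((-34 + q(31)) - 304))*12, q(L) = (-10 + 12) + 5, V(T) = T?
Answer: -1/15953 ≈ -6.2684e-5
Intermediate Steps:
q(L) = 7 (q(L) = 2 + 5 = 7)
b = -16452 (b = (-1040 + ((-34 + 7) - 304))*12 = (-1040 + (-27 - 304))*12 = (-1040 - 331)*12 = -1371*12 = -16452)
1/((-84/16*(-96) + V(-5)) + b) = 1/((-84/16*(-96) - 5) - 16452) = 1/((-84*1/16*(-96) - 5) - 16452) = 1/((-21/4*(-96) - 5) - 16452) = 1/((504 - 5) - 16452) = 1/(499 - 16452) = 1/(-15953) = -1/15953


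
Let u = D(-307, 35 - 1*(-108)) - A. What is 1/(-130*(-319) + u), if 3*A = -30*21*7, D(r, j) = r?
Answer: 1/42633 ≈ 2.3456e-5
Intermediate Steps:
A = -1470 (A = (-30*21*7)/3 = (-630*7)/3 = (⅓)*(-4410) = -1470)
u = 1163 (u = -307 - 1*(-1470) = -307 + 1470 = 1163)
1/(-130*(-319) + u) = 1/(-130*(-319) + 1163) = 1/(41470 + 1163) = 1/42633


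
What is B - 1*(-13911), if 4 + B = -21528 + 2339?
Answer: -5282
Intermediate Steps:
B = -19193 (B = -4 + (-21528 + 2339) = -4 - 19189 = -19193)
B - 1*(-13911) = -19193 - 1*(-13911) = -19193 + 13911 = -5282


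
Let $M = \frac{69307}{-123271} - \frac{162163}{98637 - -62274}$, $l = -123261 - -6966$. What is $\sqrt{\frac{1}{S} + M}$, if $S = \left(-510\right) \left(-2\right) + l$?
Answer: $\frac{i \sqrt{4577887126074385741061}}{53998245195} \approx 1.253 i$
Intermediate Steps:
$l = -116295$ ($l = -123261 + 6966 = -116295$)
$S = -115275$ ($S = \left(-510\right) \left(-2\right) - 116295 = 1020 - 116295 = -115275$)
$M = - \frac{33094850}{21079341}$ ($M = 69307 \left(- \frac{1}{123271}\right) - \frac{162163}{98637 + 62274} = - \frac{69307}{123271} - \frac{162163}{160911} = - \frac{33094850}{21079341} \approx -1.57$)
$\sqrt{\frac{1}{S} + M} = \sqrt{\frac{1}{-115275} - \frac{33094850}{21079341}} = \sqrt{- \frac{1}{115275} - \frac{33094850}{21079341}} = \sqrt{- \frac{1271676637697}{809973677925}} = \frac{i \sqrt{4577887126074385741061}}{53998245195}$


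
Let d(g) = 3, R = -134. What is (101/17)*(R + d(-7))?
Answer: -13231/17 ≈ -778.29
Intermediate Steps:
(101/17)*(R + d(-7)) = (101/17)*(-134 + 3) = (101*(1/17))*(-131) = (101/17)*(-131) = -13231/17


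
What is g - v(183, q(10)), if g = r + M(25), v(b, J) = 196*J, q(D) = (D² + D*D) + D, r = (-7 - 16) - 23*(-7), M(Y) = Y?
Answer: -40997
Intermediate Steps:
r = 138 (r = -23 + 161 = 138)
q(D) = D + 2*D² (q(D) = (D² + D²) + D = 2*D² + D = D + 2*D²)
g = 163 (g = 138 + 25 = 163)
g - v(183, q(10)) = 163 - 196*10*(1 + 2*10) = 163 - 196*10*(1 + 20) = 163 - 196*10*21 = 163 - 196*210 = 163 - 1*41160 = 163 - 41160 = -40997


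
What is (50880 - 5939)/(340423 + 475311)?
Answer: 44941/815734 ≈ 0.055093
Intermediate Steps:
(50880 - 5939)/(340423 + 475311) = 44941/815734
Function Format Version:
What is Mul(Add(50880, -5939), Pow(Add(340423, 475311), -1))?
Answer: Rational(44941, 815734) ≈ 0.055093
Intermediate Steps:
Mul(Add(50880, -5939), Pow(Add(340423, 475311), -1)) = Mul(44941, Pow(815734, -1)) = Mul(44941, Rational(1, 815734)) = Rational(44941, 815734)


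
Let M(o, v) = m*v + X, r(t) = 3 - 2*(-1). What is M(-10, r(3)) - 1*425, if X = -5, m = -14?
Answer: -500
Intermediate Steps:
r(t) = 5 (r(t) = 3 + 2 = 5)
M(o, v) = -5 - 14*v (M(o, v) = -14*v - 5 = -5 - 14*v)
M(-10, r(3)) - 1*425 = (-5 - 14*5) - 1*425 = (-5 - 70) - 425 = -75 - 425 = -500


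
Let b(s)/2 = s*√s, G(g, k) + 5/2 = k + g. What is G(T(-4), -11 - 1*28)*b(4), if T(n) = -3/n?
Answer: -652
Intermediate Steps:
G(g, k) = -5/2 + g + k (G(g, k) = -5/2 + (k + g) = -5/2 + (g + k) = -5/2 + g + k)
b(s) = 2*s^(3/2) (b(s) = 2*(s*√s) = 2*s^(3/2))
G(T(-4), -11 - 1*28)*b(4) = (-5/2 - 3/(-4) + (-11 - 1*28))*(2*4^(3/2)) = (-5/2 - 3*(-¼) + (-11 - 28))*(2*8) = (-5/2 + ¾ - 39)*16 = -163/4*16 = -652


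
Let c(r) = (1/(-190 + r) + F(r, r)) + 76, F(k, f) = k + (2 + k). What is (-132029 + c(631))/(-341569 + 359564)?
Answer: -57633848/7935795 ≈ -7.2625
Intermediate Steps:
F(k, f) = 2 + 2*k
c(r) = 78 + 1/(-190 + r) + 2*r (c(r) = (1/(-190 + r) + (2 + 2*r)) + 76 = (2 + 1/(-190 + r) + 2*r) + 76 = 78 + 1/(-190 + r) + 2*r)
(-132029 + c(631))/(-341569 + 359564) = (-132029 + (-14819 - 302*631 + 2*631**2)/(-190 + 631))/(-341569 + 359564) = (-132029 + (-14819 - 190562 + 2*398161)/441)/17995 = (-132029 + (-14819 - 190562 + 796322)/441)*(1/17995) = (-132029 + (1/441)*590941)*(1/17995) = (-132029 + 590941/441)*(1/17995) = -57633848/441*1/17995 = -57633848/7935795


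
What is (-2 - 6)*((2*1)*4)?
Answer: -64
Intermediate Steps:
(-2 - 6)*((2*1)*4) = -16*4 = -8*8 = -64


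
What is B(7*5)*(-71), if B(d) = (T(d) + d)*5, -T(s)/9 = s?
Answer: 99400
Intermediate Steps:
T(s) = -9*s
B(d) = -40*d (B(d) = (-9*d + d)*5 = -8*d*5 = -40*d)
B(7*5)*(-71) = -280*5*(-71) = -40*35*(-71) = -1400*(-71) = 99400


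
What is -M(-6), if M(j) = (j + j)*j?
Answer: -72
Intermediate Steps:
M(j) = 2*j² (M(j) = (2*j)*j = 2*j²)
-M(-6) = -2*(-6)² = -2*36 = -1*72 = -72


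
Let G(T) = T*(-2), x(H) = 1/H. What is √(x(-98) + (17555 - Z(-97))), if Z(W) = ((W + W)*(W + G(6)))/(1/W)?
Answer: √405468530/14 ≈ 1438.3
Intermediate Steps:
G(T) = -2*T
Z(W) = 2*W²*(-12 + W) (Z(W) = ((W + W)*(W - 2*6))/(1/W) = ((2*W)*(W - 12))*W = ((2*W)*(-12 + W))*W = (2*W*(-12 + W))*W = 2*W²*(-12 + W))
√(x(-98) + (17555 - Z(-97))) = √(1/(-98) + (17555 - 2*(-97)²*(-12 - 97))) = √(-1/98 + (17555 - 2*9409*(-109))) = √(-1/98 + (17555 - 1*(-2051162))) = √(-1/98 + (17555 + 2051162)) = √(-1/98 + 2068717) = √(202734265/98) = √405468530/14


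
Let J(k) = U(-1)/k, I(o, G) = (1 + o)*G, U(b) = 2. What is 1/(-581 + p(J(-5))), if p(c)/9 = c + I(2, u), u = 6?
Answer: -5/2113 ≈ -0.0023663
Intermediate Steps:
I(o, G) = G*(1 + o)
J(k) = 2/k
p(c) = 162 + 9*c (p(c) = 9*(c + 6*(1 + 2)) = 9*(c + 6*3) = 9*(c + 18) = 9*(18 + c) = 162 + 9*c)
1/(-581 + p(J(-5))) = 1/(-581 + (162 + 9*(2/(-5)))) = 1/(-581 + (162 + 9*(2*(-⅕)))) = 1/(-581 + (162 + 9*(-⅖))) = 1/(-581 + (162 - 18/5)) = 1/(-581 + 792/5) = 1/(-2113/5) = -5/2113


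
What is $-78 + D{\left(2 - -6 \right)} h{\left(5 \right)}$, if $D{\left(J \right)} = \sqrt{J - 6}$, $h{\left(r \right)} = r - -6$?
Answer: $-78 + 11 \sqrt{2} \approx -62.444$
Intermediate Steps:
$h{\left(r \right)} = 6 + r$ ($h{\left(r \right)} = r + 6 = 6 + r$)
$D{\left(J \right)} = \sqrt{-6 + J}$
$-78 + D{\left(2 - -6 \right)} h{\left(5 \right)} = -78 + \sqrt{-6 + \left(2 - -6\right)} \left(6 + 5\right) = -78 + \sqrt{-6 + \left(2 + 6\right)} 11 = -78 + \sqrt{-6 + 8} \cdot 11 = -78 + \sqrt{2} \cdot 11 = -78 + 11 \sqrt{2}$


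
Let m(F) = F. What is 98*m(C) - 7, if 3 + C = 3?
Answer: -7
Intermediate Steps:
C = 0 (C = -3 + 3 = 0)
98*m(C) - 7 = 98*0 - 7 = 0 - 7 = -7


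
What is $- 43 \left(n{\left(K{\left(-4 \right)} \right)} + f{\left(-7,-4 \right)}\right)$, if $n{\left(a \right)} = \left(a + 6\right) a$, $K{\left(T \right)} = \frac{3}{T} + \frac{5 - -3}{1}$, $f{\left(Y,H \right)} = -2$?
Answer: $- \frac{64715}{16} \approx -4044.7$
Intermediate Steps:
$K{\left(T \right)} = 8 + \frac{3}{T}$ ($K{\left(T \right)} = \frac{3}{T} + \left(5 + 3\right) 1 = \frac{3}{T} + 8 \cdot 1 = \frac{3}{T} + 8 = 8 + \frac{3}{T}$)
$n{\left(a \right)} = a \left(6 + a\right)$ ($n{\left(a \right)} = \left(6 + a\right) a = a \left(6 + a\right)$)
$- 43 \left(n{\left(K{\left(-4 \right)} \right)} + f{\left(-7,-4 \right)}\right) = - 43 \left(\left(8 + \frac{3}{-4}\right) \left(6 + \left(8 + \frac{3}{-4}\right)\right) - 2\right) = - 43 \left(\left(8 + 3 \left(- \frac{1}{4}\right)\right) \left(6 + \left(8 + 3 \left(- \frac{1}{4}\right)\right)\right) - 2\right) = - 43 \left(\left(8 - \frac{3}{4}\right) \left(6 + \left(8 - \frac{3}{4}\right)\right) - 2\right) = - 43 \left(\frac{29 \left(6 + \frac{29}{4}\right)}{4} - 2\right) = - 43 \left(\frac{29}{4} \cdot \frac{53}{4} - 2\right) = - 43 \left(\frac{1537}{16} - 2\right) = \left(-43\right) \frac{1505}{16} = - \frac{64715}{16}$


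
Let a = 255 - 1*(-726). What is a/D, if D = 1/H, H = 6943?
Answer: 6811083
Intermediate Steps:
D = 1/6943 ≈ 0.00014403
a = 981 (a = 255 + 726 = 981)
a/D = 981/(1/6943) = 981*6943 = 6811083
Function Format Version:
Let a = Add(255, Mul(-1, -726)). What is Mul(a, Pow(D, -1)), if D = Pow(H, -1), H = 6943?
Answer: 6811083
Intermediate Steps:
D = Rational(1, 6943) (D = Pow(6943, -1) = Rational(1, 6943) ≈ 0.00014403)
a = 981 (a = Add(255, 726) = 981)
Mul(a, Pow(D, -1)) = Mul(981, Pow(Rational(1, 6943), -1)) = Mul(981, 6943) = 6811083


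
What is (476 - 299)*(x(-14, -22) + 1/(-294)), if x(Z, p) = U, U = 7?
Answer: 121363/98 ≈ 1238.4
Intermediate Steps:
x(Z, p) = 7
(476 - 299)*(x(-14, -22) + 1/(-294)) = (476 - 299)*(7 + 1/(-294)) = 177*(7 - 1/294) = 177*(2057/294) = 121363/98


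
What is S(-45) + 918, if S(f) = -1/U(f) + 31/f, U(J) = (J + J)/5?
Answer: 27521/30 ≈ 917.37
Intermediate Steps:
U(J) = 2*J/5 (U(J) = (2*J)*(1/5) = 2*J/5)
S(f) = 57/(2*f) (S(f) = -1/(2*f/5) + 31/f = -5/(2*f) + 31/f = 57/(2*f))
S(-45) + 918 = (57/2)/(-45) + 918 = (57/2)*(-1/45) + 918 = -19/30 + 918 = 27521/30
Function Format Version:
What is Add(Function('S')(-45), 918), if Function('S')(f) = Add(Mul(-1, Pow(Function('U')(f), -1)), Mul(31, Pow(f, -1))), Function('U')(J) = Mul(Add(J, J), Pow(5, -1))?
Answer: Rational(27521, 30) ≈ 917.37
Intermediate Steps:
Function('U')(J) = Mul(Rational(2, 5), J) (Function('U')(J) = Mul(Mul(2, J), Rational(1, 5)) = Mul(Rational(2, 5), J))
Function('S')(f) = Mul(Rational(57, 2), Pow(f, -1)) (Function('S')(f) = Add(Mul(-1, Pow(Mul(Rational(2, 5), f), -1)), Mul(31, Pow(f, -1))) = Add(Mul(-1, Mul(Rational(5, 2), Pow(f, -1))), Mul(31, Pow(f, -1))) = Add(Mul(Rational(-5, 2), Pow(f, -1)), Mul(31, Pow(f, -1))) = Mul(Rational(57, 2), Pow(f, -1)))
Add(Function('S')(-45), 918) = Add(Mul(Rational(57, 2), Pow(-45, -1)), 918) = Add(Mul(Rational(57, 2), Rational(-1, 45)), 918) = Add(Rational(-19, 30), 918) = Rational(27521, 30)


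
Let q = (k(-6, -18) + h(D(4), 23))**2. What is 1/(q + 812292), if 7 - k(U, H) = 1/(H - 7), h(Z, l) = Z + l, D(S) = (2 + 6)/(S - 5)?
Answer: 625/507986101 ≈ 1.2303e-6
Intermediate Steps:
D(S) = 8/(-5 + S)
k(U, H) = 7 - 1/(-7 + H) (k(U, H) = 7 - 1/(H - 7) = 7 - 1/(-7 + H))
q = 303601/625 (q = ((-50 + 7*(-18))/(-7 - 18) + (8/(-5 + 4) + 23))**2 = ((-50 - 126)/(-25) + (8/(-1) + 23))**2 = (-1/25*(-176) + (8*(-1) + 23))**2 = (176/25 + (-8 + 23))**2 = (176/25 + 15)**2 = (551/25)**2 = 303601/625 ≈ 485.76)
1/(q + 812292) = 1/(303601/625 + 812292) = 1/(507986101/625) = 625/507986101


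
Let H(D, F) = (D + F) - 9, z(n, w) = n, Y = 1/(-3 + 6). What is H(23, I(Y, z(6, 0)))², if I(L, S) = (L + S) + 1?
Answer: 4096/9 ≈ 455.11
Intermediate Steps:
Y = ⅓ (Y = 1/3 = ⅓ ≈ 0.33333)
I(L, S) = 1 + L + S
H(D, F) = -9 + D + F
H(23, I(Y, z(6, 0)))² = (-9 + 23 + (1 + ⅓ + 6))² = (-9 + 23 + 22/3)² = (64/3)² = 4096/9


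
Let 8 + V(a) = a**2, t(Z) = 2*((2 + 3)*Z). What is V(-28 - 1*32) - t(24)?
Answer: 3352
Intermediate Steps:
t(Z) = 10*Z (t(Z) = 2*(5*Z) = 10*Z)
V(a) = -8 + a**2
V(-28 - 1*32) - t(24) = (-8 + (-28 - 1*32)**2) - 10*24 = (-8 + (-28 - 32)**2) - 1*240 = (-8 + (-60)**2) - 240 = (-8 + 3600) - 240 = 3592 - 240 = 3352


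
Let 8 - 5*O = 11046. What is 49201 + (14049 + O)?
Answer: 305212/5 ≈ 61042.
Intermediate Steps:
O = -11038/5 (O = 8/5 - 1/5*11046 = 8/5 - 11046/5 = -11038/5 ≈ -2207.6)
49201 + (14049 + O) = 49201 + (14049 - 11038/5) = 49201 + 59207/5 = 305212/5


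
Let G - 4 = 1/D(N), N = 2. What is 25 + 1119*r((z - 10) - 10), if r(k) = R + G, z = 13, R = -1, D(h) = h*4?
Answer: 28175/8 ≈ 3521.9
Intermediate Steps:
D(h) = 4*h
G = 33/8 (G = 4 + 1/(4*2) = 4 + 1/8 = 4 + ⅛ = 33/8 ≈ 4.1250)
r(k) = 25/8 (r(k) = -1 + 33/8 = 25/8)
25 + 1119*r((z - 10) - 10) = 25 + 1119*(25/8) = 25 + 27975/8 = 28175/8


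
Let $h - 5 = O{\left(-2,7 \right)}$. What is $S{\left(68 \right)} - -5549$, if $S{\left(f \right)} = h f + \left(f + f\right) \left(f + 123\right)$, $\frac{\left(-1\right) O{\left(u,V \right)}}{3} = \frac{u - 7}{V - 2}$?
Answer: $\frac{161161}{5} \approx 32232.0$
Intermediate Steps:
$O{\left(u,V \right)} = - \frac{3 \left(-7 + u\right)}{-2 + V}$ ($O{\left(u,V \right)} = - 3 \frac{u - 7}{V - 2} = - 3 \frac{-7 + u}{-2 + V} = - \frac{3 \left(-7 + u\right)}{-2 + V}$)
$h = \frac{52}{5}$ ($h = 5 + \frac{3 \left(7 - -2\right)}{-2 + 7} = 5 + \frac{3 \left(7 + 2\right)}{5} = 5 + 3 \cdot \frac{1}{5} \cdot 9 = 5 + \frac{27}{5} = \frac{52}{5} \approx 10.4$)
$S{\left(f \right)} = \frac{52 f}{5} + 2 f \left(123 + f\right)$ ($S{\left(f \right)} = \frac{52 f}{5} + \left(f + f\right) \left(f + 123\right) = \frac{52 f}{5} + 2 f \left(123 + f\right)$)
$S{\left(68 \right)} - -5549 = \frac{2}{5} \cdot 68 \left(641 + 5 \cdot 68\right) - -5549 = \frac{2}{5} \cdot 68 \left(641 + 340\right) + 5549 = \frac{2}{5} \cdot 68 \cdot 981 + 5549 = \frac{133416}{5} + 5549 = \frac{161161}{5}$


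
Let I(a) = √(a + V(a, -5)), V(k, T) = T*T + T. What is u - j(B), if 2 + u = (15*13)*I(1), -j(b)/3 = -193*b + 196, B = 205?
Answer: -118109 + 195*√21 ≈ -1.1722e+5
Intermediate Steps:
V(k, T) = T + T² (V(k, T) = T² + T = T + T²)
I(a) = √(20 + a) (I(a) = √(a - 5*(1 - 5)) = √(a - 5*(-4)) = √(a + 20) = √(20 + a))
j(b) = -588 + 579*b (j(b) = -3*(-193*b + 196) = -3*(196 - 193*b) = -588 + 579*b)
u = -2 + 195*√21 (u = -2 + (15*13)*√(20 + 1) = -2 + 195*√21 ≈ 891.60)
u - j(B) = (-2 + 195*√21) - (-588 + 579*205) = (-2 + 195*√21) - (-588 + 118695) = (-2 + 195*√21) - 1*118107 = (-2 + 195*√21) - 118107 = -118109 + 195*√21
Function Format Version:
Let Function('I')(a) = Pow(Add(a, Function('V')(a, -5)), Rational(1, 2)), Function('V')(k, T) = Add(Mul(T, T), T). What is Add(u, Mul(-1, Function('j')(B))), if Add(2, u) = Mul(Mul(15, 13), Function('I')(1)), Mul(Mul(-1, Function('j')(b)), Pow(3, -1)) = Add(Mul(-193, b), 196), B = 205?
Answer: Add(-118109, Mul(195, Pow(21, Rational(1, 2)))) ≈ -1.1722e+5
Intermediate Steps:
Function('V')(k, T) = Add(T, Pow(T, 2)) (Function('V')(k, T) = Add(Pow(T, 2), T) = Add(T, Pow(T, 2)))
Function('I')(a) = Pow(Add(20, a), Rational(1, 2)) (Function('I')(a) = Pow(Add(a, Mul(-5, Add(1, -5))), Rational(1, 2)) = Pow(Add(a, Mul(-5, -4)), Rational(1, 2)) = Pow(Add(a, 20), Rational(1, 2)) = Pow(Add(20, a), Rational(1, 2)))
Function('j')(b) = Add(-588, Mul(579, b)) (Function('j')(b) = Mul(-3, Add(Mul(-193, b), 196)) = Mul(-3, Add(196, Mul(-193, b))) = Add(-588, Mul(579, b)))
u = Add(-2, Mul(195, Pow(21, Rational(1, 2)))) (u = Add(-2, Mul(Mul(15, 13), Pow(Add(20, 1), Rational(1, 2)))) = Add(-2, Mul(195, Pow(21, Rational(1, 2)))) ≈ 891.60)
Add(u, Mul(-1, Function('j')(B))) = Add(Add(-2, Mul(195, Pow(21, Rational(1, 2)))), Mul(-1, Add(-588, Mul(579, 205)))) = Add(Add(-2, Mul(195, Pow(21, Rational(1, 2)))), Mul(-1, Add(-588, 118695))) = Add(Add(-2, Mul(195, Pow(21, Rational(1, 2)))), Mul(-1, 118107)) = Add(Add(-2, Mul(195, Pow(21, Rational(1, 2)))), -118107) = Add(-118109, Mul(195, Pow(21, Rational(1, 2))))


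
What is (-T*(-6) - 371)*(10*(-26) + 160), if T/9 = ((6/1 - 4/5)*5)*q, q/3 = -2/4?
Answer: 247700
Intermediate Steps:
q = -3/2 (q = 3*(-2/4) = 3*(-2*¼) = 3*(-½) = -3/2 ≈ -1.5000)
T = -351 (T = 9*(((6/1 - 4/5)*5)*(-3/2)) = 9*(((6*1 - 4*⅕)*5)*(-3/2)) = 9*(((6 - ⅘)*5)*(-3/2)) = 9*(((26/5)*5)*(-3/2)) = 9*(26*(-3/2)) = 9*(-39) = -351)
(-T*(-6) - 371)*(10*(-26) + 160) = (-1*(-351)*(-6) - 371)*(10*(-26) + 160) = (351*(-6) - 371)*(-260 + 160) = (-2106 - 371)*(-100) = -2477*(-100) = 247700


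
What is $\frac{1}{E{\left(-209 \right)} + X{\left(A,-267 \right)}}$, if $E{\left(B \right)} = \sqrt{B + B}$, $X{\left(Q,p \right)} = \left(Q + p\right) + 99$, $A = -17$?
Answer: $- \frac{185}{34643} - \frac{i \sqrt{418}}{34643} \approx -0.0053402 - 0.00059016 i$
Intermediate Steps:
$X{\left(Q,p \right)} = 99 + Q + p$
$E{\left(B \right)} = \sqrt{2} \sqrt{B}$ ($E{\left(B \right)} = \sqrt{2 B} = \sqrt{2} \sqrt{B}$)
$\frac{1}{E{\left(-209 \right)} + X{\left(A,-267 \right)}} = \frac{1}{\sqrt{2} \sqrt{-209} - 185} = \frac{1}{\sqrt{2} i \sqrt{209} - 185} = \frac{1}{i \sqrt{418} - 185} = \frac{1}{-185 + i \sqrt{418}}$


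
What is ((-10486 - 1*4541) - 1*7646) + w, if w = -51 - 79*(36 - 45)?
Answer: -22013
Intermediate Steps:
w = 660 (w = -51 - 79*(-9) = -51 + 711 = 660)
((-10486 - 1*4541) - 1*7646) + w = ((-10486 - 1*4541) - 1*7646) + 660 = ((-10486 - 4541) - 7646) + 660 = (-15027 - 7646) + 660 = -22673 + 660 = -22013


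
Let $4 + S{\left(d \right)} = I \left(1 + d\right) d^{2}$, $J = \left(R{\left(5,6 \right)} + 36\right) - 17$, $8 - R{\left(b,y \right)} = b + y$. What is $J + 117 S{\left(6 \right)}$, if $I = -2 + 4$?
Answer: $58516$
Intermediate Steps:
$R{\left(b,y \right)} = 8 - b - y$ ($R{\left(b,y \right)} = 8 - \left(b + y\right) = 8 - b - y$)
$I = 2$
$J = 16$ ($J = \left(\left(8 - 5 - 6\right) + 36\right) - 17 = \left(-3 + 36\right) - 17 = 33 - 17 = 16$)
$S{\left(d \right)} = -4 + d^{2} \left(2 + 2 d\right)$ ($S{\left(d \right)} = -4 + 2 \left(1 + d\right) d^{2} = -4 + \left(2 + 2 d\right) d^{2} = -4 + d^{2} \left(2 + 2 d\right)$)
$J + 117 S{\left(6 \right)} = 16 + 117 \left(-4 + 2 \cdot 6^{2} + 2 \cdot 6^{3}\right) = 16 + 117 \left(-4 + 2 \cdot 36 + 2 \cdot 216\right) = 16 + 117 \left(-4 + 72 + 432\right) = 16 + 117 \cdot 500 = 16 + 58500 = 58516$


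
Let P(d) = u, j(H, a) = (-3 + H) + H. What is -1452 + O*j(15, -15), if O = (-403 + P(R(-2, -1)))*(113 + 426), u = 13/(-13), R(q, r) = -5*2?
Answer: -5880864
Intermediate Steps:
R(q, r) = -10
j(H, a) = -3 + 2*H
u = -1 (u = 13*(-1/13) = -1)
P(d) = -1
O = -217756 (O = (-403 - 1)*(113 + 426) = -404*539 = -217756)
-1452 + O*j(15, -15) = -1452 - 217756*(-3 + 2*15) = -1452 - 217756*(-3 + 30) = -1452 - 217756*27 = -1452 - 5879412 = -5880864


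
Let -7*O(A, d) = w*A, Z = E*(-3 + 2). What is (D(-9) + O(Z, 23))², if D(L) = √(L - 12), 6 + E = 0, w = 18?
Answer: 10635/49 - 216*I*√21/7 ≈ 217.04 - 141.41*I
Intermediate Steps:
E = -6 (E = -6 + 0 = -6)
Z = 6 (Z = -6*(-3 + 2) = -6*(-1) = 6)
O(A, d) = -18*A/7
D(L) = √(-12 + L)
(D(-9) + O(Z, 23))² = (√(-12 - 9) - 18/7*6)² = (√(-21) - 108/7)² = (I*√21 - 108/7)² = (-108/7 + I*√21)²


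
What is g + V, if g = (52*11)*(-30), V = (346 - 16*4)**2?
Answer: 62364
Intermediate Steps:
V = 79524 (V = (346 - 64)**2 = 282**2 = 79524)
g = -17160 (g = 572*(-30) = -17160)
g + V = -17160 + 79524 = 62364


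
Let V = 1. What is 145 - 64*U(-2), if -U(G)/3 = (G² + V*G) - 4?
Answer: -239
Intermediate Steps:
U(G) = 12 - 3*G - 3*G² (U(G) = -3*((G² + 1*G) - 4) = -3*((G² + G) - 4) = -3*((G + G²) - 4) = -3*(-4 + G + G²) = 12 - 3*G - 3*G²)
145 - 64*U(-2) = 145 - 64*(12 - 3*(-2) - 3*(-2)²) = 145 - 64*(12 + 6 - 3*4) = 145 - 64*(12 + 6 - 12) = 145 - 64*6 = 145 - 384 = -239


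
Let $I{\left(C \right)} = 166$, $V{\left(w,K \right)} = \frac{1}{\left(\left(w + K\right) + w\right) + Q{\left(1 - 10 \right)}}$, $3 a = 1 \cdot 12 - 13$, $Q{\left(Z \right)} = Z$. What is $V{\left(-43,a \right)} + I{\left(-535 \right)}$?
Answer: $\frac{47473}{286} \approx 165.99$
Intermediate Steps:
$a = - \frac{1}{3}$ ($a = \frac{1 \cdot 12 - 13}{3} = \frac{12 - 13}{3} = \frac{1}{3} \left(-1\right) = - \frac{1}{3} \approx -0.33333$)
$V{\left(w,K \right)} = \frac{1}{-9 + K + 2 w}$ ($V{\left(w,K \right)} = \frac{1}{\left(\left(w + K\right) + w\right) + \left(1 - 10\right)} = \frac{1}{\left(\left(K + w\right) + w\right) - 9} = \frac{1}{\left(K + 2 w\right) - 9} = \frac{1}{-9 + K + 2 w}$)
$V{\left(-43,a \right)} + I{\left(-535 \right)} = \frac{1}{-9 - \frac{1}{3} + 2 \left(-43\right)} + 166 = \frac{1}{-9 - \frac{1}{3} - 86} + 166 = \frac{1}{- \frac{286}{3}} + 166 = - \frac{3}{286} + 166 = \frac{47473}{286}$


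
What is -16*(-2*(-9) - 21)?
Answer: 48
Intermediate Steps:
-16*(-2*(-9) - 21) = -16*(18 - 21) = -16*(-3) = 48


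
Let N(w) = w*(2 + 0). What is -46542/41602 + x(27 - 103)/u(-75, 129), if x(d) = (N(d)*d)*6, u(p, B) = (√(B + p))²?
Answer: 240083713/187209 ≈ 1282.4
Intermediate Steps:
N(w) = 2*w (N(w) = w*2 = 2*w)
u(p, B) = B + p
x(d) = 12*d² (x(d) = ((2*d)*d)*6 = (2*d²)*6 = 12*d²)
-46542/41602 + x(27 - 103)/u(-75, 129) = -46542/41602 + (12*(27 - 103)²)/(129 - 75) = -46542*1/41602 + (12*(-76)²)/54 = -23271/20801 + (12*5776)*(1/54) = -23271/20801 + 69312*(1/54) = -23271/20801 + 11552/9 = 240083713/187209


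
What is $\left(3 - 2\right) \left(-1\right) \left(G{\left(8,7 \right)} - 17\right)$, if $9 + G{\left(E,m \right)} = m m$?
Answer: $-23$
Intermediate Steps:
$G{\left(E,m \right)} = -9 + m^{2}$ ($G{\left(E,m \right)} = -9 + m m = -9 + m^{2}$)
$\left(3 - 2\right) \left(-1\right) \left(G{\left(8,7 \right)} - 17\right) = \left(3 - 2\right) \left(-1\right) \left(\left(-9 + 7^{2}\right) - 17\right) = 1 \left(-1\right) \left(\left(-9 + 49\right) - 17\right) = - (40 - 17) = \left(-1\right) 23 = -23$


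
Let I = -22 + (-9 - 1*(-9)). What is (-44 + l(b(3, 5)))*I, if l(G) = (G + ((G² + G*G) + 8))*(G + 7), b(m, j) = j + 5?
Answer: -80564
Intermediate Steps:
b(m, j) = 5 + j
l(G) = (7 + G)*(8 + G + 2*G²) (l(G) = (G + ((G² + G²) + 8))*(7 + G) = (G + (2*G² + 8))*(7 + G) = (G + (8 + 2*G²))*(7 + G) = (8 + G + 2*G²)*(7 + G) = (7 + G)*(8 + G + 2*G²))
I = -22 (I = -22 + (-9 + 9) = -22 + 0 = -22)
(-44 + l(b(3, 5)))*I = (-44 + (56 + 2*(5 + 5)³ + 15*(5 + 5) + 15*(5 + 5)²))*(-22) = (-44 + (56 + 2*10³ + 15*10 + 15*10²))*(-22) = (-44 + (56 + 2*1000 + 150 + 15*100))*(-22) = (-44 + (56 + 2000 + 150 + 1500))*(-22) = (-44 + 3706)*(-22) = 3662*(-22) = -80564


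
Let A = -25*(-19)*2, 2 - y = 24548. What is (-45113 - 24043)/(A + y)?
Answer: 1017/347 ≈ 2.9308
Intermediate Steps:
y = -24546 (y = 2 - 1*24548 = 2 - 24548 = -24546)
A = 950 (A = 475*2 = 950)
(-45113 - 24043)/(A + y) = (-45113 - 24043)/(950 - 24546) = -69156/(-23596) = -69156*(-1/23596) = 1017/347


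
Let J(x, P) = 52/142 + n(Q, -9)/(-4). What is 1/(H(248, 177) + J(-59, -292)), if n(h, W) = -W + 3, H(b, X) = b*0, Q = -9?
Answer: -71/187 ≈ -0.37968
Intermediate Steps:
H(b, X) = 0
n(h, W) = 3 - W
J(x, P) = -187/71 (J(x, P) = 52/142 + (3 - 1*(-9))/(-4) = 52*(1/142) + (3 + 9)*(-¼) = 26/71 + 12*(-¼) = 26/71 - 3 = -187/71)
1/(H(248, 177) + J(-59, -292)) = 1/(0 - 187/71) = 1/(-187/71) = -71/187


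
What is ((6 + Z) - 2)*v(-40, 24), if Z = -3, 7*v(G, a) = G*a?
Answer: -960/7 ≈ -137.14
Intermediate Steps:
v(G, a) = G*a/7 (v(G, a) = (G*a)/7 = G*a/7)
((6 + Z) - 2)*v(-40, 24) = ((6 - 3) - 2)*((1/7)*(-40)*24) = (3 - 2)*(-960/7) = 1*(-960/7) = -960/7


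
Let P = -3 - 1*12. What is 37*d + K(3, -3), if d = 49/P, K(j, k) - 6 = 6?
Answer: -1633/15 ≈ -108.87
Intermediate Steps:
P = -15 (P = -3 - 12 = -15)
K(j, k) = 12 (K(j, k) = 6 + 6 = 12)
d = -49/15 (d = 49/(-15) = 49*(-1/15) = -49/15 ≈ -3.2667)
37*d + K(3, -3) = 37*(-49/15) + 12 = -1813/15 + 12 = -1633/15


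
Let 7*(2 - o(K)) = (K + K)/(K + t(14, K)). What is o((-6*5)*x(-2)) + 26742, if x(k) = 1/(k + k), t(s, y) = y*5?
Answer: 561623/21 ≈ 26744.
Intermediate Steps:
t(s, y) = 5*y
x(k) = 1/(2*k)
o(K) = 41/21 (o(K) = 2 - (K + K)/(7*(K + 5*K)) = 2 - 2*K/(7*(6*K)) = 2 - 2*K*1/(6*K)/7 = 2 - ⅐*⅓ = 2 - 1/21 = 41/21)
o((-6*5)*x(-2)) + 26742 = 41/21 + 26742 = 561623/21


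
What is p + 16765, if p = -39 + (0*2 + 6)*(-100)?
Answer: 16126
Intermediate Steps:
p = -639 (p = -39 + (0 + 6)*(-100) = -39 + 6*(-100) = -39 - 600 = -639)
p + 16765 = -639 + 16765 = 16126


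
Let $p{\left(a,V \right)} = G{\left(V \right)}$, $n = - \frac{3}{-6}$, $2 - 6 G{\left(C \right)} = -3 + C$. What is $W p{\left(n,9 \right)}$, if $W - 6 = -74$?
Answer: $\frac{136}{3} \approx 45.333$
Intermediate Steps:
$G{\left(C \right)} = \frac{5}{6} - \frac{C}{6}$ ($G{\left(C \right)} = \frac{1}{3} - \frac{-3 + C}{6} = \frac{1}{3} - \left(- \frac{1}{2} + \frac{C}{6}\right) = \frac{5}{6} - \frac{C}{6}$)
$n = \frac{1}{2}$ ($n = \left(-3\right) \left(- \frac{1}{6}\right) = \frac{1}{2} \approx 0.5$)
$p{\left(a,V \right)} = \frac{5}{6} - \frac{V}{6}$
$W = -68$ ($W = 6 - 74 = -68$)
$W p{\left(n,9 \right)} = - 68 \left(\frac{5}{6} - \frac{3}{2}\right) = \left(-68\right) \left(- \frac{2}{3}\right) = \frac{136}{3}$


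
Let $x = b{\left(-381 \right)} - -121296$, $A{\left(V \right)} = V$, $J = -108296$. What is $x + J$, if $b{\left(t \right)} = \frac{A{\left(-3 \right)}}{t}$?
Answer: $\frac{1651001}{127} \approx 13000.0$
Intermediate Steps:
$b{\left(t \right)} = - \frac{3}{t}$
$x = \frac{15404593}{127}$ ($x = - \frac{3}{-381} - -121296 = \left(-3\right) \left(- \frac{1}{381}\right) + 121296 = \frac{1}{127} + 121296 = \frac{15404593}{127} \approx 1.213 \cdot 10^{5}$)
$x + J = \frac{15404593}{127} - 108296 = \frac{1651001}{127}$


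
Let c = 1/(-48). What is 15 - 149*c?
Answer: 869/48 ≈ 18.104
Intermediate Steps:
c = -1/48 ≈ -0.020833
15 - 149*c = 15 - 149*(-1/48) = 15 + 149/48 = 869/48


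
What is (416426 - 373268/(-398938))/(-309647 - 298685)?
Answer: -20766066107/30335843927 ≈ -0.68454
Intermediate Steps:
(416426 - 373268/(-398938))/(-309647 - 298685) = (416426 - 373268*(-1/398938))/(-608332) = (416426 + 186634/199469)*(-1/608332) = (83064264428/199469)*(-1/608332) = -20766066107/30335843927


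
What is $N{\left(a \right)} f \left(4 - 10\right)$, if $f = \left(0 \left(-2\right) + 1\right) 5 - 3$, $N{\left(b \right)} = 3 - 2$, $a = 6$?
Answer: $-12$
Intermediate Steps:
$N{\left(b \right)} = 1$
$f = 2$ ($f = \left(0 + 1\right) 5 - 3 = 1 \cdot 5 - 3 = 5 - 3 = 2$)
$N{\left(a \right)} f \left(4 - 10\right) = 1 \cdot 2 \left(4 - 10\right) = 2 \left(4 - 10\right) = 2 \left(-6\right) = -12$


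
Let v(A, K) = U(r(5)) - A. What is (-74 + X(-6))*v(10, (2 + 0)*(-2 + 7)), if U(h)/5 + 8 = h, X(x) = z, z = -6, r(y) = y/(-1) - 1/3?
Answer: 18400/3 ≈ 6133.3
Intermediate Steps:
r(y) = -⅓ - y (r(y) = y*(-1) - 1*⅓ = -y - ⅓ = -⅓ - y)
X(x) = -6
U(h) = -40 + 5*h
v(A, K) = -200/3 - A (v(A, K) = (-40 + 5*(-⅓ - 1*5)) - A = (-40 + 5*(-⅓ - 5)) - A = (-40 + 5*(-16/3)) - A = (-40 - 80/3) - A = -200/3 - A)
(-74 + X(-6))*v(10, (2 + 0)*(-2 + 7)) = (-74 - 6)*(-200/3 - 1*10) = -80*(-200/3 - 10) = -80*(-230/3) = 18400/3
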